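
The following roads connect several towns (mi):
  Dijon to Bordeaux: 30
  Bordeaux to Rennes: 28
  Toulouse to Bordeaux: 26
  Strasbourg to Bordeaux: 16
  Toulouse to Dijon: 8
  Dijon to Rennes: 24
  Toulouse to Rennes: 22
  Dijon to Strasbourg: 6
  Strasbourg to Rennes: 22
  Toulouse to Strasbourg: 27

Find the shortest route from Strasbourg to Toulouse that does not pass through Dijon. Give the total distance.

Paths from Strasbourg to Toulouse avoiding Dijon:
Strasbourg→Rennes→Toulouse: 22 + 22 = 44
Strasbourg→Rennes→Bordeaux→Toulouse: 22 + 28 + 26 = 76
Strasbourg→Toulouse: 27
Strasbourg→Bordeaux→Toulouse: 16 + 26 = 42
Strasbourg→Bordeaux→Rennes→Toulouse: 16 + 28 + 22 = 66
The minimum is 27 mi.

27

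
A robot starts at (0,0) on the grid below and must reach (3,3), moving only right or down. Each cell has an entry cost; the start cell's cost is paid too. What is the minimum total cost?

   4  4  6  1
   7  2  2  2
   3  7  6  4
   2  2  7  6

24

Best path: (0,0)→(0,1)→(1,1)→(1,2)→(1,3)→(2,3)→(3,3)
Cost: 4 + 4 + 2 + 2 + 2 + 4 + 6 = 24
For comparison, the top-then-right route costs 27.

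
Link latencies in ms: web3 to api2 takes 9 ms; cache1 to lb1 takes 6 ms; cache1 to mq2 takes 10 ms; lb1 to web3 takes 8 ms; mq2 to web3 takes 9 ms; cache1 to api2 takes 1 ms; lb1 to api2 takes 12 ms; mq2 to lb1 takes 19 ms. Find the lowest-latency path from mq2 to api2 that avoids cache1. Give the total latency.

18

Candidate routes:
mq2-lb1-api2: 19 + 12 = 31
mq2-lb1-web3-api2: 19 + 8 + 9 = 36
mq2-web3-lb1-api2: 9 + 8 + 12 = 29
mq2-web3-api2: 9 + 9 = 18
The minimum is 18 ms.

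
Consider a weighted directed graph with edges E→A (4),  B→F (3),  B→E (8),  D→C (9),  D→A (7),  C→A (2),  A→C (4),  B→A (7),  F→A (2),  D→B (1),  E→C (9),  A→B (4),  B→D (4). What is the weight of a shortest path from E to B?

Routes from E to B:
E → C → A → B: 9 + 2 + 4 = 15
E → A → B: 4 + 4 = 8
Best route has total 8.

8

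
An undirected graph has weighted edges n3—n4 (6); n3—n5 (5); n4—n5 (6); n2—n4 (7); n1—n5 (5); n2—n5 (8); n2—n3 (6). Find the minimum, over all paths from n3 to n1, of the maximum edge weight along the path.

5

A few of the n3→n1 routes:
n3→n4→n5→n1: max(6, 6, 5) = 6
n3→n5→n1: max(5, 5) = 5
n3→n2→n4→n5→n1: max(6, 7, 6, 5) = 7
Best route has worst link 5.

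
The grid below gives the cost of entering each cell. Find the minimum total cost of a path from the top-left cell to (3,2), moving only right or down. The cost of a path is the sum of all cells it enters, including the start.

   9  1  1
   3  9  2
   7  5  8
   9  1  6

27

One optimal route is [0,0] → [0,1] → [0,2] → [1,2] → [2,2] → [3,2].
Its cost is 9 + 1 + 1 + 2 + 8 + 6 = 27.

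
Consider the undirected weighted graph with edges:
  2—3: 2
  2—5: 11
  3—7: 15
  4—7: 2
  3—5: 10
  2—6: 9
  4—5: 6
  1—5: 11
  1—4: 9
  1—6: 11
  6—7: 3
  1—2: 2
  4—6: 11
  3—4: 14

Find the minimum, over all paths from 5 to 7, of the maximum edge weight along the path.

6

Some routes from 5 to 7:
5 -> 4 -> 1 -> 2 -> 6 -> 7: max(6, 9, 2, 9, 3) = 9
5 -> 3 -> 2 -> 1 -> 4 -> 7: max(10, 2, 2, 9, 2) = 10
5 -> 4 -> 7: max(6, 2) = 6
5 -> 3 -> 2 -> 6 -> 7: max(10, 2, 9, 3) = 10
The minimum achievable maximum is 6.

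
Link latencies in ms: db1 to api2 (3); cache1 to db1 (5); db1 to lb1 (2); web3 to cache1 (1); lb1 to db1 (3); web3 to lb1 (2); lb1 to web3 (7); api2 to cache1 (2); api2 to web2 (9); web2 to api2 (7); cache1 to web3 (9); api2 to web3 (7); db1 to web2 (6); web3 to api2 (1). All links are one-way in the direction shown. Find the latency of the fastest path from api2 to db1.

7

A few of the api2→db1 routes:
api2-web3-cache1-db1: 7 + 1 + 5 = 13
api2-cache1-db1: 2 + 5 = 7
api2-web3-lb1-db1: 7 + 2 + 3 = 12
Best route has total 7 ms.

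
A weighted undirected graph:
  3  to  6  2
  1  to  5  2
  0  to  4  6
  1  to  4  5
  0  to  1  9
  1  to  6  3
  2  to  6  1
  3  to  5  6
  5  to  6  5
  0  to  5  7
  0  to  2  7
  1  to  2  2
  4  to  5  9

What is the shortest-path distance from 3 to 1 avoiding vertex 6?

Some routes from 3 to 1 avoiding 6:
3-5-0-2-1: 6 + 7 + 7 + 2 = 22
3-5-0-4-1: 6 + 7 + 6 + 5 = 24
3-5-0-1: 6 + 7 + 9 = 22
3-5-4-1: 6 + 9 + 5 = 20
3-5-1: 6 + 2 = 8
Shortest: 8.

8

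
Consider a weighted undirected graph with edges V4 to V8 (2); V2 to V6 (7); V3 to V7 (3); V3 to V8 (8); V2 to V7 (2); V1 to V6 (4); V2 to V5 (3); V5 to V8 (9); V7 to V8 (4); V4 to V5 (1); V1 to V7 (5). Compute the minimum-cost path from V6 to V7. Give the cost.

9

A few of the V6→V7 routes:
V6-V1-V7: 4 + 5 = 9
V6-V2-V5-V8-V7: 7 + 3 + 9 + 4 = 23
V6-V2-V7: 7 + 2 = 9
V6-V2-V5-V4-V8-V3-V7: 7 + 3 + 1 + 2 + 8 + 3 = 24
V6-V2-V5-V4-V8-V7: 7 + 3 + 1 + 2 + 4 = 17
Best route has total 9.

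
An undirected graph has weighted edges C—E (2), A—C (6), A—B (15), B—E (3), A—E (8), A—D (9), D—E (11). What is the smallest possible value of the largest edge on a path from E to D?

Paths from E to D:
E-D: max(11) = 11
E-A-D: max(8, 9) = 9
E-C-A-D: max(2, 6, 9) = 9
E-B-A-D: max(3, 15, 9) = 15
The minimum achievable maximum is 9.

9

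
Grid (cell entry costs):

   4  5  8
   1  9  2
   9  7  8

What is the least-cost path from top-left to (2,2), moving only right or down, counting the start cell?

24

Best path: r0c0 r1c0 r1c1 r1c2 r2c2
Cost: 4 + 1 + 9 + 2 + 8 = 24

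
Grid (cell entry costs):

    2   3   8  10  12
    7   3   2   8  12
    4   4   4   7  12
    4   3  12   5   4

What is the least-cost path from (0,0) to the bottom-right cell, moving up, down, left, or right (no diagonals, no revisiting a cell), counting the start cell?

Best path: r0c0→r0c1→r1c1→r1c2→r2c2→r2c3→r3c3→r3c4
Cost: 2 + 3 + 3 + 2 + 4 + 7 + 5 + 4 = 30

30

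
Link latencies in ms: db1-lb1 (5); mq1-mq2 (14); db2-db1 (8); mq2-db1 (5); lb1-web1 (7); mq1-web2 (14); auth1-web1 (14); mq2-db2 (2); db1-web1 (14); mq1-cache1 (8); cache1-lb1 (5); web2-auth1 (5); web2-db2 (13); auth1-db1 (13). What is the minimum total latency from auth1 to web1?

Comparing a few candidate routes:
auth1 -> db1 -> web1: 13 + 14 = 27
auth1 -> web1: 14
auth1 -> db1 -> lb1 -> web1: 13 + 5 + 7 = 25
auth1 -> web2 -> db2 -> mq2 -> db1 -> lb1 -> web1: 5 + 13 + 2 + 5 + 5 + 7 = 37
The minimum is 14 ms.

14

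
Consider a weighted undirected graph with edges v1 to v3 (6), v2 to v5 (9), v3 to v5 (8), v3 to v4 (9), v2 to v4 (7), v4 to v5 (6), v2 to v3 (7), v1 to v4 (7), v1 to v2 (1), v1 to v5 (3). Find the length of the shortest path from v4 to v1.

Some routes from v4 to v1:
v4→v5→v1: 6 + 3 = 9
v4→v1: 7
v4→v3→v1: 9 + 6 = 15
v4→v5→v2→v1: 6 + 9 + 1 = 16
v4→v3→v2→v1: 9 + 7 + 1 = 17
v4→v2→v1: 7 + 1 = 8
Shortest: 7.

7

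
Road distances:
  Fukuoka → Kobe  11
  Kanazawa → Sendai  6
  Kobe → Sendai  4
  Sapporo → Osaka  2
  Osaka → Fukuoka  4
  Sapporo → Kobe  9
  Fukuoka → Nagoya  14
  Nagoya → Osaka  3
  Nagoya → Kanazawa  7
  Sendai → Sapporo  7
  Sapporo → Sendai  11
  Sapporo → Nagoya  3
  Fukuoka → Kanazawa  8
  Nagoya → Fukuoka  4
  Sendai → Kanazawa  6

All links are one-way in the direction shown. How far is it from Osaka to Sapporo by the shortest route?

Paths from Osaka to Sapporo:
Osaka-Fukuoka-Nagoya-Kanazawa-Sendai-Sapporo: 4 + 14 + 7 + 6 + 7 = 38
Osaka-Fukuoka-Kobe-Sendai-Sapporo: 4 + 11 + 4 + 7 = 26
Osaka-Fukuoka-Kanazawa-Sendai-Sapporo: 4 + 8 + 6 + 7 = 25
Shortest: 25.

25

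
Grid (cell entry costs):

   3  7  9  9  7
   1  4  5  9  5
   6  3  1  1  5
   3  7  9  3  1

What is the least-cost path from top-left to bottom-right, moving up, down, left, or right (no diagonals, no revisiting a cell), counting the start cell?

17

Path [0,0]→[1,0]→[1,1]→[2,1]→[2,2]→[2,3]→[3,3]→[3,4]: 3 + 1 + 4 + 3 + 1 + 1 + 3 + 1 = 17.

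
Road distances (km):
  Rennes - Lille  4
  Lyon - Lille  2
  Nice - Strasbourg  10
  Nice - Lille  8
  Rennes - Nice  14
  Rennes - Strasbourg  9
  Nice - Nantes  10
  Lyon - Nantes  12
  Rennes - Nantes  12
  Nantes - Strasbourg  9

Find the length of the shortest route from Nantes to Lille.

14

Checking several routes:
Nantes-Lyon-Lille: 12 + 2 = 14
Nantes-Nice-Lille: 10 + 8 = 18
Nantes-Strasbourg-Rennes-Lille: 9 + 9 + 4 = 22
Nantes-Rennes-Lille: 12 + 4 = 16
Shortest: 14 km.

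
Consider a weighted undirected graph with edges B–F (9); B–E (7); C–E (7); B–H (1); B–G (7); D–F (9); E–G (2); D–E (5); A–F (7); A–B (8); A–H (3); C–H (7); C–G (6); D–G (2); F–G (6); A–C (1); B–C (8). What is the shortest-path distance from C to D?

8

Comparing a few candidate routes:
C -> E -> G -> D: 7 + 2 + 2 = 11
C -> A -> F -> G -> D: 1 + 7 + 6 + 2 = 16
C -> G -> E -> D: 6 + 2 + 5 = 13
C -> E -> D: 7 + 5 = 12
C -> G -> D: 6 + 2 = 8
C -> A -> H -> B -> G -> D: 1 + 3 + 1 + 7 + 2 = 14
Best route has total 8.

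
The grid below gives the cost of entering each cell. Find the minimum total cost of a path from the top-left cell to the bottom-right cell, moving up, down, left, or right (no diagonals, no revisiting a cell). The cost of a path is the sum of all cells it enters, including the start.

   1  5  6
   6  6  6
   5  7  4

22

Best path: [0,0] [0,1] [0,2] [1,2] [2,2]
Cost: 1 + 5 + 6 + 6 + 4 = 22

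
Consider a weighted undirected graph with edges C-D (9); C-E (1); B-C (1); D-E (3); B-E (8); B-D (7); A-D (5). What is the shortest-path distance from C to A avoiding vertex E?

13

Paths from C to A avoiding E:
C -> D -> A: 9 + 5 = 14
C -> B -> D -> A: 1 + 7 + 5 = 13
Best route has total 13.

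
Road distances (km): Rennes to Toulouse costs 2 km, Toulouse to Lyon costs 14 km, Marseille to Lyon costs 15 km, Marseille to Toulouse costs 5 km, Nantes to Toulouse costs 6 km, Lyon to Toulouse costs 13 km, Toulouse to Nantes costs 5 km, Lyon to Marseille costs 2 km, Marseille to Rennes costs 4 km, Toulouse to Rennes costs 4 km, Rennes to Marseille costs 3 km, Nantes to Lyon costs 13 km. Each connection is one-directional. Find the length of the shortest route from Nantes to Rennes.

10

Routes from Nantes to Rennes:
Nantes -> Lyon -> Toulouse -> Rennes: 13 + 13 + 4 = 30
Nantes -> Toulouse -> Lyon -> Marseille -> Rennes: 6 + 14 + 2 + 4 = 26
Nantes -> Toulouse -> Rennes: 6 + 4 = 10
Nantes -> Lyon -> Marseille -> Rennes: 13 + 2 + 4 = 19
Nantes -> Lyon -> Marseille -> Toulouse -> Rennes: 13 + 2 + 5 + 4 = 24
The minimum is 10 km.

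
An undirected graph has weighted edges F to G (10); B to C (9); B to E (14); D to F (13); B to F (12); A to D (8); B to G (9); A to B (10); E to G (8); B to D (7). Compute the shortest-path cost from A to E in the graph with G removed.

24

Routes from A to E avoiding G:
A → D → F → B → E: 8 + 13 + 12 + 14 = 47
A → B → E: 10 + 14 = 24
A → D → B → E: 8 + 7 + 14 = 29
Shortest: 24.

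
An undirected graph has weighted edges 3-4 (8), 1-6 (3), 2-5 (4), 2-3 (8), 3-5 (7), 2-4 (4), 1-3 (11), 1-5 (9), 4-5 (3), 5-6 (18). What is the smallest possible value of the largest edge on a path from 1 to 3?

Comparing a few candidate routes:
1→5→2→4→3: max(9, 4, 4, 8) = 9
1→5→3: max(9, 7) = 9
1→3: max(11) = 11
1→5→4→2→3: max(9, 3, 4, 8) = 9
1→5→2→3: max(9, 4, 8) = 9
1→5→4→3: max(9, 3, 8) = 9
Smallest bottleneck: 9.

9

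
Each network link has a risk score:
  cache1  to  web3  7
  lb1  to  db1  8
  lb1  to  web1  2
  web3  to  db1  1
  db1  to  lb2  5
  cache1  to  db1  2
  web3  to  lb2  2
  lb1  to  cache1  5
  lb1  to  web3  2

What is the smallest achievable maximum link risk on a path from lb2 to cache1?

Comparing a few candidate routes:
lb2-db1-web3-lb1-cache1: max(5, 1, 2, 5) = 5
lb2-db1-cache1: max(5, 2) = 5
lb2-web3-db1-cache1: max(2, 1, 2) = 2
The minimum achievable maximum is 2.

2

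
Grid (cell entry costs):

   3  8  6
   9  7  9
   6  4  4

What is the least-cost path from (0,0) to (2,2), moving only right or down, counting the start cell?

26

One optimal route is (0,0) -> (0,1) -> (1,1) -> (2,1) -> (2,2).
Its cost is 3 + 8 + 7 + 4 + 4 = 26.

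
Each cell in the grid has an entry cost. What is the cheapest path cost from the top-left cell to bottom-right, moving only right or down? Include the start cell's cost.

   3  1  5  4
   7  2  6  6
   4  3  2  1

Take [0,0] -> [0,1] -> [1,1] -> [2,1] -> [2,2] -> [2,3] for a total of 3 + 1 + 2 + 3 + 2 + 1 = 12.
For comparison, the top-then-right route costs 20.

12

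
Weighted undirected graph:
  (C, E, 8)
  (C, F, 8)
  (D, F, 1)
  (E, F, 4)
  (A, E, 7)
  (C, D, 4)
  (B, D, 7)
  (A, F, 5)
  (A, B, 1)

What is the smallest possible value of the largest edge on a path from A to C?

5

A few of the A→C routes:
A→B→D→F→E→C: max(1, 7, 1, 4, 8) = 8
A→E→F→D→C: max(7, 4, 1, 4) = 7
A→B→D→C: max(1, 7, 4) = 7
A→F→D→C: max(5, 1, 4) = 5
The minimum achievable maximum is 5.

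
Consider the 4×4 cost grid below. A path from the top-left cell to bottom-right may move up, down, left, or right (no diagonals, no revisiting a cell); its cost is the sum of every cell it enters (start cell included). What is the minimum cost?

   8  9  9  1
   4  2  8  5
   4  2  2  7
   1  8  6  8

Best path: r0c0 -> r1c0 -> r1c1 -> r2c1 -> r2c2 -> r3c2 -> r3c3
Cost: 8 + 4 + 2 + 2 + 2 + 6 + 8 = 32

32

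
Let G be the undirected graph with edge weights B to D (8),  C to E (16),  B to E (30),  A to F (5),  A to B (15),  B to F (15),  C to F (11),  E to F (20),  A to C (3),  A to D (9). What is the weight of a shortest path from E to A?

Some routes from E to A:
E-F-A: 20 + 5 = 25
E-B-A: 30 + 15 = 45
E-C-A: 16 + 3 = 19
E-C-F-A: 16 + 11 + 5 = 32
E-F-C-A: 20 + 11 + 3 = 34
The minimum is 19.

19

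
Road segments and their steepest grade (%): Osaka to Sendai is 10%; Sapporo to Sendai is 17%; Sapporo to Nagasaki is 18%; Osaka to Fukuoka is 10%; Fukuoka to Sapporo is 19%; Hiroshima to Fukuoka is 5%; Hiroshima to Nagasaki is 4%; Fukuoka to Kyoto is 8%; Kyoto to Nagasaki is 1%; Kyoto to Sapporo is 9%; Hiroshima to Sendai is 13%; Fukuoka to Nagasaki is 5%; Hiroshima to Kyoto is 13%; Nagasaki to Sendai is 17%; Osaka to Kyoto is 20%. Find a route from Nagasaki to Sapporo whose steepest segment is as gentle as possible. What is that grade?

A few of the Nagasaki→Sapporo routes:
Nagasaki-Fukuoka-Kyoto-Sapporo: max(5, 8, 9) = 9
Nagasaki-Hiroshima-Fukuoka-Kyoto-Sapporo: max(4, 5, 8, 9) = 9
Nagasaki-Kyoto-Sapporo: max(1, 9) = 9
Best route has worst link 9%.

9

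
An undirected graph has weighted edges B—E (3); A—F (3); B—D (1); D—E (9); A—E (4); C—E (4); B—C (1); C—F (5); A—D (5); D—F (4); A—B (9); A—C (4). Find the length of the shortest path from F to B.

A few of the F→B routes:
F-C-E-B: 5 + 4 + 3 = 12
F-C-B: 5 + 1 = 6
F-A-C-B: 3 + 4 + 1 = 8
F-A-D-B: 3 + 5 + 1 = 9
F-A-E-B: 3 + 4 + 3 = 10
F-D-B: 4 + 1 = 5
Best route has total 5.

5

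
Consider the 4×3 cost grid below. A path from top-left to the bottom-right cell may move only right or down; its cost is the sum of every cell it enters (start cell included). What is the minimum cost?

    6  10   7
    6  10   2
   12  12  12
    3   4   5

Path (0,0) → (1,0) → (2,0) → (3,0) → (3,1) → (3,2): 6 + 6 + 12 + 3 + 4 + 5 = 36.
(Top row then right column would cost 42.)

36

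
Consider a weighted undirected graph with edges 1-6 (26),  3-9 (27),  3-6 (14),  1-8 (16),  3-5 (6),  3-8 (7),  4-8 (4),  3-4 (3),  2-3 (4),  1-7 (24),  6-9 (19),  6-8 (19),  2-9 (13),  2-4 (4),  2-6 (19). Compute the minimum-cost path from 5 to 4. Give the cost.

A few of the 5→4 routes:
5-3-6-8-4: 6 + 14 + 19 + 4 = 43
5-3-2-4: 6 + 4 + 4 = 14
5-3-8-4: 6 + 7 + 4 = 17
5-3-4: 6 + 3 = 9
Best route has total 9.

9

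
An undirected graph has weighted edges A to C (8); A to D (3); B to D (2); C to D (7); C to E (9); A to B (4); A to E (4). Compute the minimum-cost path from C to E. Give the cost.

9

Paths from C to E:
C-A-E: 8 + 4 = 12
C-D-A-E: 7 + 3 + 4 = 14
C-D-B-A-E: 7 + 2 + 4 + 4 = 17
C-E: 9
The minimum is 9.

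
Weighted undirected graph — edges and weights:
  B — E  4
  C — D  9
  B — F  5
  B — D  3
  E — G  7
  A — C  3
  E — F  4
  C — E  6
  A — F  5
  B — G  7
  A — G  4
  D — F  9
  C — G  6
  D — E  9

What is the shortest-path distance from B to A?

Some routes from B to A:
B - E - G - A: 4 + 7 + 4 = 15
B - E - C - A: 4 + 6 + 3 = 13
B - D - C - A: 3 + 9 + 3 = 15
B - E - F - A: 4 + 4 + 5 = 13
B - F - A: 5 + 5 = 10
B - G - A: 7 + 4 = 11
Shortest: 10.

10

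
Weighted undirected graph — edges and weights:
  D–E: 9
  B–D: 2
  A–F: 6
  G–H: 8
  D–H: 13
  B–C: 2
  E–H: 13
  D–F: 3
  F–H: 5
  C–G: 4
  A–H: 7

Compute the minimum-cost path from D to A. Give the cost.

9

Checking several routes:
D → F → A: 3 + 6 = 9
D → H → A: 13 + 7 = 20
D → H → F → A: 13 + 5 + 6 = 24
D → F → H → A: 3 + 5 + 7 = 15
D → B → C → G → H → F → A: 2 + 2 + 4 + 8 + 5 + 6 = 27
D → B → C → G → H → A: 2 + 2 + 4 + 8 + 7 = 23
The minimum is 9.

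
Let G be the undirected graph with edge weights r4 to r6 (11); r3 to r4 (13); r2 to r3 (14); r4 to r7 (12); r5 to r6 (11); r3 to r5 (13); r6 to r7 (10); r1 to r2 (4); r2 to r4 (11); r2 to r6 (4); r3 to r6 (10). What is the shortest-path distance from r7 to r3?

20

Comparing a few candidate routes:
r7 → r4 → r6 → r3: 12 + 11 + 10 = 33
r7 → r6 → r3: 10 + 10 = 20
r7 → r4 → r3: 12 + 13 = 25
r7 → r6 → r2 → r3: 10 + 4 + 14 = 28
Best route has total 20.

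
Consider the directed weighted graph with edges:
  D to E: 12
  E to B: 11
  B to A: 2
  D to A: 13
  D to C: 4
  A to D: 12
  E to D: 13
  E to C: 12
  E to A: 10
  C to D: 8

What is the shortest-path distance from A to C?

Paths from A to C:
A → D → C: 12 + 4 = 16
A → D → E → C: 12 + 12 + 12 = 36
Best route has total 16.

16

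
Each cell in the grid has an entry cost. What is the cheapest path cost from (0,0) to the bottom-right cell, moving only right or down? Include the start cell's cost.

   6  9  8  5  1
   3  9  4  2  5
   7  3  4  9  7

Take r0c0→r1c0→r1c1→r1c2→r1c3→r1c4→r2c4 for a total of 6 + 3 + 9 + 4 + 2 + 5 + 7 = 36.
(Top row then right column would cost 41.)

36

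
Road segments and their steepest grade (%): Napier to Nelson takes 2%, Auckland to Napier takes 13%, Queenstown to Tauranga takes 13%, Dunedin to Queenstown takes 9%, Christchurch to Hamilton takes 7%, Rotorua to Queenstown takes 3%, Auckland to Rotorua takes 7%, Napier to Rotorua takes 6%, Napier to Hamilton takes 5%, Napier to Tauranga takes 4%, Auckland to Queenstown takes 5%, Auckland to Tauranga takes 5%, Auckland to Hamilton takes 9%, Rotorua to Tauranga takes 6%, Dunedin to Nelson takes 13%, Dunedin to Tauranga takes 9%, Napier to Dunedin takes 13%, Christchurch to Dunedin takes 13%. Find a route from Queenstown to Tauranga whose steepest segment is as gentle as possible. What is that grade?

5

A few of the Queenstown→Tauranga routes:
Queenstown - Auckland - Tauranga: max(5, 5) = 5
Queenstown - Auckland - Rotorua - Napier - Tauranga: max(5, 7, 6, 4) = 7
Queenstown - Rotorua - Napier - Tauranga: max(3, 6, 4) = 6
Queenstown - Auckland - Rotorua - Tauranga: max(5, 7, 6) = 7
Queenstown - Rotorua - Tauranga: max(3, 6) = 6
Best route has worst link 5%.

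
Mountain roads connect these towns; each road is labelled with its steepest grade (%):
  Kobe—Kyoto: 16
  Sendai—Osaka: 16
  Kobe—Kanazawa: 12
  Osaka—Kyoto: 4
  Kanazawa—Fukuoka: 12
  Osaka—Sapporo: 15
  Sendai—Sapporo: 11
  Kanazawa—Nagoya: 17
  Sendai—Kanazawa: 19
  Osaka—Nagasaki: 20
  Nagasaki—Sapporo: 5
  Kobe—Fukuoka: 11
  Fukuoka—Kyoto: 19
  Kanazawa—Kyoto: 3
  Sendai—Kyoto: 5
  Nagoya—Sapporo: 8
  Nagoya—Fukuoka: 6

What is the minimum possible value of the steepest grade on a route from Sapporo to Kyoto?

A few of the Sapporo→Kyoto routes:
Sapporo→Nagoya→Fukuoka→Kobe→Kanazawa→Kyoto: max(8, 6, 11, 12, 3) = 12
Sapporo→Nagoya→Fukuoka→Kanazawa→Kyoto: max(8, 6, 12, 3) = 12
Sapporo→Sendai→Kyoto: max(11, 5) = 11
Smallest bottleneck: 11%.

11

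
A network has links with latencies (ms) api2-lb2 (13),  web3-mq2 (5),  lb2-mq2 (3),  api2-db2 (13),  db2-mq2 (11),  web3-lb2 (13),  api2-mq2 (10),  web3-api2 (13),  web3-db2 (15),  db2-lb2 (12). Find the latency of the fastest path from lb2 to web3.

8

A few of the lb2→web3 routes:
lb2→api2→web3: 13 + 13 = 26
lb2→web3: 13
lb2→mq2→web3: 3 + 5 = 8
lb2→mq2→api2→web3: 3 + 10 + 13 = 26
Shortest: 8 ms.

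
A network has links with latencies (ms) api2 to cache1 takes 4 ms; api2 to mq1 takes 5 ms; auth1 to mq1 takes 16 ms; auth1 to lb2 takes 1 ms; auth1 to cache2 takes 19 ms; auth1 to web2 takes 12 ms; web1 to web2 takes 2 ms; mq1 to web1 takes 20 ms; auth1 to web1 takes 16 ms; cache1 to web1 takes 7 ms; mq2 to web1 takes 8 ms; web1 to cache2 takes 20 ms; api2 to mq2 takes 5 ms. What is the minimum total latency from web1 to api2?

Checking several routes:
web1 → mq2 → api2: 8 + 5 = 13
web1 → cache1 → api2: 7 + 4 = 11
web1 → mq1 → api2: 20 + 5 = 25
web1 → web2 → auth1 → mq1 → api2: 2 + 12 + 16 + 5 = 35
Best route has total 11 ms.

11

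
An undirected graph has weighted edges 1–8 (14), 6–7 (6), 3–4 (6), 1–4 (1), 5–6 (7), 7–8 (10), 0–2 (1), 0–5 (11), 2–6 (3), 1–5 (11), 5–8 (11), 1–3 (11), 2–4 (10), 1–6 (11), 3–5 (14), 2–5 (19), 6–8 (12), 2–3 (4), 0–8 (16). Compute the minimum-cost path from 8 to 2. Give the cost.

15

Checking several routes:
8-0-2: 16 + 1 = 17
8-6-2: 12 + 3 = 15
8-7-6-2: 10 + 6 + 3 = 19
The minimum is 15.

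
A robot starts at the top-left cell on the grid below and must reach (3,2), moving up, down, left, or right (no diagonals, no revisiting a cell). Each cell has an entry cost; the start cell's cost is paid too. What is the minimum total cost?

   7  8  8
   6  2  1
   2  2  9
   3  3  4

Path [0,0]→[1,0]→[1,1]→[2,1]→[3,1]→[3,2]: 7 + 6 + 2 + 2 + 3 + 4 = 24.

24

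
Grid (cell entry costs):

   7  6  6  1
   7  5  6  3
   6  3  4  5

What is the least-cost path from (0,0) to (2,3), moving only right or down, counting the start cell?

One optimal route is (0,0) → (0,1) → (0,2) → (0,3) → (1,3) → (2,3).
Its cost is 7 + 6 + 6 + 1 + 3 + 5 = 28.

28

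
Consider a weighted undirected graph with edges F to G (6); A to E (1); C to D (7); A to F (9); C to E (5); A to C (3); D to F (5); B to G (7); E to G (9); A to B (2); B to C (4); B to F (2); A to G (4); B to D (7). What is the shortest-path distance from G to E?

Some routes from G to E:
G - F - B - A - E: 6 + 2 + 2 + 1 = 11
G - A - C - E: 4 + 3 + 5 = 12
G - B - A - E: 7 + 2 + 1 = 10
G - E: 9
G - A - E: 4 + 1 = 5
G - B - C - A - E: 7 + 4 + 3 + 1 = 15
Shortest: 5.

5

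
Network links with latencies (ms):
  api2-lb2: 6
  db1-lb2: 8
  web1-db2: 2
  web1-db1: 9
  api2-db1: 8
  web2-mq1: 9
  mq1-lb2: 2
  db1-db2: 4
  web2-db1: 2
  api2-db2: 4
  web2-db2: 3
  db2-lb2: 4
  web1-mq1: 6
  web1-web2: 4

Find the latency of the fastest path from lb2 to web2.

7

Checking several routes:
lb2-db2-web2: 4 + 3 = 7
lb2-db2-db1-web2: 4 + 4 + 2 = 10
lb2-db1-web2: 8 + 2 = 10
lb2-db2-web1-web2: 4 + 2 + 4 = 10
The minimum is 7 ms.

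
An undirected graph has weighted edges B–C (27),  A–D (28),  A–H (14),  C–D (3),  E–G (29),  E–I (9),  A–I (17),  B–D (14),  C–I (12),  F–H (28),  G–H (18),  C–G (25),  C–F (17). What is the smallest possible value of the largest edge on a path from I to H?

Some routes from I to H:
I - A - D - B - C - F - H: max(17, 28, 14, 27, 17, 28) = 28
I - C - G - H: max(12, 25, 18) = 25
I - A - H: max(17, 14) = 17
Best route has worst link 17.

17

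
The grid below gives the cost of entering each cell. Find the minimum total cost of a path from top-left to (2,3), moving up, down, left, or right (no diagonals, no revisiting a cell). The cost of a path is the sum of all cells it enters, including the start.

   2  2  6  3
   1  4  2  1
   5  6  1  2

Cheapest: [0,0] -> [1,0] -> [1,1] -> [1,2] -> [1,3] -> [2,3]
  2 + 1 + 4 + 2 + 1 + 2 = 12

12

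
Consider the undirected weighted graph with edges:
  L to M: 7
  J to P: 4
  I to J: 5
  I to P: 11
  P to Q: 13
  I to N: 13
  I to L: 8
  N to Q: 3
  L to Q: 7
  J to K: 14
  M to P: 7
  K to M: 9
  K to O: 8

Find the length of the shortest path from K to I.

Checking several routes:
K-M-P-I: 9 + 7 + 11 = 27
K-M-P-J-I: 9 + 7 + 4 + 5 = 25
K-J-I: 14 + 5 = 19
K-J-P-I: 14 + 4 + 11 = 29
K-M-L-I: 9 + 7 + 8 = 24
Shortest: 19.

19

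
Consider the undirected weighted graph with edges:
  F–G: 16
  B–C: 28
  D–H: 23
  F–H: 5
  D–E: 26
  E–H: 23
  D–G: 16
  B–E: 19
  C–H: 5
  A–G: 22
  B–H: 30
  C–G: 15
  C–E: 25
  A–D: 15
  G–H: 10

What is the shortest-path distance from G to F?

Comparing a few candidate routes:
G → D → H → F: 16 + 23 + 5 = 44
G → C → H → F: 15 + 5 + 5 = 25
G → F: 16
G → H → F: 10 + 5 = 15
Shortest: 15.

15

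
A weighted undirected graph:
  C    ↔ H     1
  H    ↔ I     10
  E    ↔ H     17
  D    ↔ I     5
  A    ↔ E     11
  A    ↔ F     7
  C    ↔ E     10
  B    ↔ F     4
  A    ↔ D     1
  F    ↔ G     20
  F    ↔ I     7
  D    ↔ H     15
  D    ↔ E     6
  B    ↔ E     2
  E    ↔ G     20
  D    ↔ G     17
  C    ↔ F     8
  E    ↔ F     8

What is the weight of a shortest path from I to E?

11

Checking several routes:
I - F - A - D - E: 7 + 7 + 1 + 6 = 21
I - D - E: 5 + 6 = 11
I - F - B - E: 7 + 4 + 2 = 13
I - D - A - F - B - E: 5 + 1 + 7 + 4 + 2 = 19
I - F - E: 7 + 8 = 15
I - D - A - E: 5 + 1 + 11 = 17
Best route has total 11.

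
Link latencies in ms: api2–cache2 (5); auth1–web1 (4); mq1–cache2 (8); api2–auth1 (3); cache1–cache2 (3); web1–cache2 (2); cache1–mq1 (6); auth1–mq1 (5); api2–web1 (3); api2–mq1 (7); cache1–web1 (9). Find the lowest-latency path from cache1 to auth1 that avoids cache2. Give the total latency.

Routes from cache1 to auth1 avoiding cache2:
cache1 - web1 - auth1: 9 + 4 = 13
cache1 - mq1 - api2 - web1 - auth1: 6 + 7 + 3 + 4 = 20
cache1 - mq1 - auth1: 6 + 5 = 11
cache1 - mq1 - api2 - auth1: 6 + 7 + 3 = 16
cache1 - web1 - api2 - mq1 - auth1: 9 + 3 + 7 + 5 = 24
cache1 - web1 - api2 - auth1: 9 + 3 + 3 = 15
Shortest: 11 ms.

11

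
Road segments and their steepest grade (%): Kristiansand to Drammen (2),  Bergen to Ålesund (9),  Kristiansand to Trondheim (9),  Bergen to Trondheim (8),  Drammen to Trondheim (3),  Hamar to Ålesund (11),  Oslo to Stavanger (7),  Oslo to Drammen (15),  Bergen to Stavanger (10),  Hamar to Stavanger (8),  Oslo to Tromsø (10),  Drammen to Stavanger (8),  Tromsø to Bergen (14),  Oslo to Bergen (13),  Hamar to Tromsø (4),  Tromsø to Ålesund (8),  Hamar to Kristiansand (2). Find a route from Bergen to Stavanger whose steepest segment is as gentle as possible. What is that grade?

Checking several routes:
Bergen-Trondheim-Drammen-Kristiansand-Hamar-Stavanger: max(8, 3, 2, 2, 8) = 8
Bergen-Ålesund-Tromsø-Hamar-Kristiansand-Trondheim-Drammen-Stavanger: max(9, 8, 4, 2, 9, 3, 8) = 9
Bergen-Trondheim-Drammen-Stavanger: max(8, 3, 8) = 8
Bergen-Ålesund-Tromsø-Hamar-Kristiansand-Drammen-Stavanger: max(9, 8, 4, 2, 2, 8) = 9
Bergen-Trondheim-Kristiansand-Drammen-Stavanger: max(8, 9, 2, 8) = 9
Bergen-Trondheim-Kristiansand-Hamar-Stavanger: max(8, 9, 2, 8) = 9
The minimum achievable maximum is 8%.

8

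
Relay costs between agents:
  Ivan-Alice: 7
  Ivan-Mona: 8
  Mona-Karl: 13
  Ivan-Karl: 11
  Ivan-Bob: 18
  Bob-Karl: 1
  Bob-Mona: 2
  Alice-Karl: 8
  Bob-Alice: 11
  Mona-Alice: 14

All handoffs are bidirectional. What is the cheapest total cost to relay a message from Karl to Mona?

3

Comparing a few candidate routes:
Karl→Alice→Bob→Mona: 8 + 11 + 2 = 21
Karl→Alice→Ivan→Mona: 8 + 7 + 8 = 23
Karl→Mona: 13
Karl→Ivan→Mona: 11 + 8 = 19
Karl→Bob→Mona: 1 + 2 = 3
Karl→Alice→Mona: 8 + 14 = 22
The minimum is 3.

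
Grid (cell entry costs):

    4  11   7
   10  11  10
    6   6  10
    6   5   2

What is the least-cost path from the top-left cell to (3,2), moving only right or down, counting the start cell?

33

Cheapest: [0,0] → [1,0] → [2,0] → [2,1] → [3,1] → [3,2]
  4 + 10 + 6 + 6 + 5 + 2 = 33
(Top row then right column would cost 44.)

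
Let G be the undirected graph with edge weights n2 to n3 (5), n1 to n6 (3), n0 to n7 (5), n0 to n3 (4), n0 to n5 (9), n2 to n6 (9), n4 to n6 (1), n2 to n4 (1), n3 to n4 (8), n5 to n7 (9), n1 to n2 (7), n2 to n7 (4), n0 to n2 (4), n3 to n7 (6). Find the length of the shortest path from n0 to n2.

4

A few of the n0→n2 routes:
n0 -> n7 -> n3 -> n2: 5 + 6 + 5 = 16
n0 -> n7 -> n2: 5 + 4 = 9
n0 -> n2: 4
n0 -> n3 -> n4 -> n2: 4 + 8 + 1 = 13
n0 -> n3 -> n2: 4 + 5 = 9
n0 -> n3 -> n7 -> n2: 4 + 6 + 4 = 14
Best route has total 4.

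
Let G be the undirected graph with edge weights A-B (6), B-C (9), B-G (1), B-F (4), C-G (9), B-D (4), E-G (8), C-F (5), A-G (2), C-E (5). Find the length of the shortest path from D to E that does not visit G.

Routes from D to E avoiding G:
D - B - F - C - E: 4 + 4 + 5 + 5 = 18
D - B - C - E: 4 + 9 + 5 = 18
Shortest: 18.

18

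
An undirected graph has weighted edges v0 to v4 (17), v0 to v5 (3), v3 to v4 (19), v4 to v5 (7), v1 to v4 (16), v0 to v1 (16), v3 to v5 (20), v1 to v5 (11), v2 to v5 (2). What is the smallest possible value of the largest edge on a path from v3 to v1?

19

Comparing a few candidate routes:
v3 -> v4 -> v5 -> v1: max(19, 7, 11) = 19
v3 -> v4 -> v0 -> v1: max(19, 17, 16) = 19
v3 -> v4 -> v5 -> v0 -> v1: max(19, 7, 3, 16) = 19
v3 -> v4 -> v1: max(19, 16) = 19
Best route has worst link 19.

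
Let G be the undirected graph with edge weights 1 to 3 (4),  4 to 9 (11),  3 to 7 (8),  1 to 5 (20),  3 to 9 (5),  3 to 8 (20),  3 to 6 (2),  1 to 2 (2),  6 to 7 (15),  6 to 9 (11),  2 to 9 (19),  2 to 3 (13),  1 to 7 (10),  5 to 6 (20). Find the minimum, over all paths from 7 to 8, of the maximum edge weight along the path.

Some routes from 7 to 8:
7 - 6 - 9 - 2 - 3 - 8: max(15, 11, 19, 13, 20) = 20
7 - 6 - 5 - 1 - 3 - 8: max(15, 20, 20, 4, 20) = 20
7 - 6 - 9 - 3 - 8: max(15, 11, 5, 20) = 20
7 - 6 - 5 - 1 - 2 - 3 - 8: max(15, 20, 20, 2, 13, 20) = 20
7 - 6 - 9 - 2 - 1 - 3 - 8: max(15, 11, 19, 2, 4, 20) = 20
Smallest bottleneck: 20.

20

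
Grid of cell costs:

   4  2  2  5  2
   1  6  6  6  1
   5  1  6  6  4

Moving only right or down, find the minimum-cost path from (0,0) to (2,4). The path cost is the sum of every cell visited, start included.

20

Best path: (0,0) -> (0,1) -> (0,2) -> (0,3) -> (0,4) -> (1,4) -> (2,4)
Cost: 4 + 2 + 2 + 5 + 2 + 1 + 4 = 20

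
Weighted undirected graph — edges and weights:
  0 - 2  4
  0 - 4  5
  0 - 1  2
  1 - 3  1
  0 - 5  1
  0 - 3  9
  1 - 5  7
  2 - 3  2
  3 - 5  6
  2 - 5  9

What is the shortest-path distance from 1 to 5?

Comparing a few candidate routes:
1 -> 3 -> 0 -> 5: 1 + 9 + 1 = 11
1 -> 5: 7
1 -> 3 -> 5: 1 + 6 = 7
1 -> 0 -> 5: 2 + 1 = 3
1 -> 3 -> 2 -> 5: 1 + 2 + 9 = 12
1 -> 3 -> 2 -> 0 -> 5: 1 + 2 + 4 + 1 = 8
Shortest: 3.

3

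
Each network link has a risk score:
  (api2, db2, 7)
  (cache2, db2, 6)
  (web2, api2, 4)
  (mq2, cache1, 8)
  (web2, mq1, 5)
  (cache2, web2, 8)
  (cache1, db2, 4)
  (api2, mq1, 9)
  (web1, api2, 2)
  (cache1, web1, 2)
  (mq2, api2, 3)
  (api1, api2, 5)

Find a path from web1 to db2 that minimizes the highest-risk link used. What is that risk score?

A few of the web1→db2 routes:
web1 → cache1 → db2: max(2, 4) = 4
web1 → cache1 → mq2 → api2 → web2 → cache2 → db2: max(2, 8, 3, 4, 8, 6) = 8
web1 → api2 → mq2 → cache1 → db2: max(2, 3, 8, 4) = 8
web1 → api2 → db2: max(2, 7) = 7
web1 → api2 → web2 → cache2 → db2: max(2, 4, 8, 6) = 8
Best route has worst link 4.

4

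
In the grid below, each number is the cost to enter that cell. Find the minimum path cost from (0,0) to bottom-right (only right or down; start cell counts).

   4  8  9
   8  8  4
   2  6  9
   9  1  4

Cheapest: [0,0] [1,0] [2,0] [2,1] [3,1] [3,2]
  4 + 8 + 2 + 6 + 1 + 4 = 25
(Top row then right column would cost 38.)

25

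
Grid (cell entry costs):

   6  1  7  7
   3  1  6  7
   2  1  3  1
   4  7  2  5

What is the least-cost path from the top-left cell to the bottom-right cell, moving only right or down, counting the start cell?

18

Path [0,0] → [0,1] → [1,1] → [2,1] → [2,2] → [2,3] → [3,3]: 6 + 1 + 1 + 1 + 3 + 1 + 5 = 18.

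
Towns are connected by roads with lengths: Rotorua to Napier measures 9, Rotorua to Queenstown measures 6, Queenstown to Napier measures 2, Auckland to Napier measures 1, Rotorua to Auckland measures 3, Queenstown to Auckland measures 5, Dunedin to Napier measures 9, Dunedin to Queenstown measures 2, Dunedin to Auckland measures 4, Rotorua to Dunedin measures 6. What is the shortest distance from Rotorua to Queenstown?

Some routes from Rotorua to Queenstown:
Rotorua-Auckland-Queenstown: 3 + 5 = 8
Rotorua-Queenstown: 6
Rotorua-Dunedin-Queenstown: 6 + 2 = 8
Rotorua-Auckland-Napier-Queenstown: 3 + 1 + 2 = 6
The minimum is 6.

6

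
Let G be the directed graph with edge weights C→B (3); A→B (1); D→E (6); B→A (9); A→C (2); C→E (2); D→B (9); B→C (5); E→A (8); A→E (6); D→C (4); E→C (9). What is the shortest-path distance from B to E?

Routes from B to E:
B-C-E: 5 + 2 = 7
B-A-E: 9 + 6 = 15
B-A-C-E: 9 + 2 + 2 = 13
The minimum is 7.

7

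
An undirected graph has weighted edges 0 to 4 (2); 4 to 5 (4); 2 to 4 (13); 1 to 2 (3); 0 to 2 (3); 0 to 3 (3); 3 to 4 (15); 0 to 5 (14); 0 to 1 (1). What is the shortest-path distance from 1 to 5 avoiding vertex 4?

Paths from 1 to 5 avoiding 4:
1-0-5: 1 + 14 = 15
1-2-0-5: 3 + 3 + 14 = 20
The minimum is 15.

15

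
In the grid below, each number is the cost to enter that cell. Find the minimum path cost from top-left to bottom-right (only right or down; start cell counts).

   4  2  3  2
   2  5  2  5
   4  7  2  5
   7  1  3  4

20

Take [0,0] -> [0,1] -> [0,2] -> [1,2] -> [2,2] -> [3,2] -> [3,3] for a total of 4 + 2 + 3 + 2 + 2 + 3 + 4 = 20.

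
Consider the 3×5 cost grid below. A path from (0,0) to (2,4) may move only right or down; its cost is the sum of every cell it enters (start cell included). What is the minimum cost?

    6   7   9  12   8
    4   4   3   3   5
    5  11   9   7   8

Take (0,0) (1,0) (1,1) (1,2) (1,3) (1,4) (2,4) for a total of 6 + 4 + 4 + 3 + 3 + 5 + 8 = 33.
(Top row then right column would cost 55.)

33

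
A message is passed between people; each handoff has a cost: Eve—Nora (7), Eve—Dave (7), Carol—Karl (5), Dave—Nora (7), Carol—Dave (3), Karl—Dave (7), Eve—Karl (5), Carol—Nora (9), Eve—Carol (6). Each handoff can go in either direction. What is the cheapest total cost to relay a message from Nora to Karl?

Checking several routes:
Nora → Eve → Karl: 7 + 5 = 12
Nora → Carol → Karl: 9 + 5 = 14
Nora → Dave → Karl: 7 + 7 = 14
Nora → Dave → Carol → Karl: 7 + 3 + 5 = 15
Shortest: 12.

12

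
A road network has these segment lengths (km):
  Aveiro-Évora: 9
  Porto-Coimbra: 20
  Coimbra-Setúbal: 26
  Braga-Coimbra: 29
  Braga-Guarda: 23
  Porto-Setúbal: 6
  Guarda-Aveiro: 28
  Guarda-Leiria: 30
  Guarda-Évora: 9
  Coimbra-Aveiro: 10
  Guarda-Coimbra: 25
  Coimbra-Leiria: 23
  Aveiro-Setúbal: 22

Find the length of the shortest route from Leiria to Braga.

Comparing a few candidate routes:
Leiria→Coimbra→Guarda→Braga: 23 + 25 + 23 = 71
Leiria→Guarda→Coimbra→Braga: 30 + 25 + 29 = 84
Leiria→Coimbra→Aveiro→Évora→Guarda→Braga: 23 + 10 + 9 + 9 + 23 = 74
Leiria→Coimbra→Braga: 23 + 29 = 52
Leiria→Guarda→Braga: 30 + 23 = 53
Leiria→Coimbra→Aveiro→Guarda→Braga: 23 + 10 + 28 + 23 = 84
Shortest: 52 km.

52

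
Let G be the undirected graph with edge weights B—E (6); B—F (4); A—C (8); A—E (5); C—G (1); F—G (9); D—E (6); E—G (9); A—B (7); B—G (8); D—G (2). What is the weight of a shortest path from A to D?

11

Some routes from A to D:
A -> E -> D: 5 + 6 = 11
A -> E -> G -> D: 5 + 9 + 2 = 16
A -> C -> G -> D: 8 + 1 + 2 = 11
Shortest: 11.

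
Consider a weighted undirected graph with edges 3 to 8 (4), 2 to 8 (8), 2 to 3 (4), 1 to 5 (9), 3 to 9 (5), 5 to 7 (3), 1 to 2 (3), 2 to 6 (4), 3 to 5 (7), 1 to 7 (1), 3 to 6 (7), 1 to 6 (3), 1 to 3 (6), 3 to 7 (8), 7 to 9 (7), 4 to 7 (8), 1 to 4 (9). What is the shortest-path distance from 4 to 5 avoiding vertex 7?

Some routes from 4 to 5 avoiding 7:
4-1-2-6-3-5: 9 + 3 + 4 + 7 + 7 = 30
4-1-6-3-5: 9 + 3 + 7 + 7 = 26
4-1-5: 9 + 9 = 18
4-1-3-5: 9 + 6 + 7 = 22
4-1-2-3-5: 9 + 3 + 4 + 7 = 23
4-1-6-2-3-5: 9 + 3 + 4 + 4 + 7 = 27
Best route has total 18.

18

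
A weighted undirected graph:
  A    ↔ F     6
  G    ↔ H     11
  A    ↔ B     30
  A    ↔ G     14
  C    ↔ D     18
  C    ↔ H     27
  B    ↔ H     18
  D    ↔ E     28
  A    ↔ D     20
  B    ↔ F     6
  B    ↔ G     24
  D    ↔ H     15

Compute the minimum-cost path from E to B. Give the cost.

60

Comparing a few candidate routes:
E → D → H → B: 28 + 15 + 18 = 61
E → D → A → G → B: 28 + 20 + 14 + 24 = 86
E → D → A → F → B: 28 + 20 + 6 + 6 = 60
E → D → A → B: 28 + 20 + 30 = 78
E → D → H → G → A → F → B: 28 + 15 + 11 + 14 + 6 + 6 = 80
E → D → H → G → B: 28 + 15 + 11 + 24 = 78
Shortest: 60.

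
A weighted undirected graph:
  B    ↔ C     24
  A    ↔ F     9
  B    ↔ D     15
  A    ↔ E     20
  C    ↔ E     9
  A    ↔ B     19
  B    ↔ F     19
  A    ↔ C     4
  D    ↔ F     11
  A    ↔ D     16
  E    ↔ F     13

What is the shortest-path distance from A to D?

16

Checking several routes:
A -> B -> D: 19 + 15 = 34
A -> C -> E -> F -> D: 4 + 9 + 13 + 11 = 37
A -> D: 16
A -> C -> B -> D: 4 + 24 + 15 = 43
A -> F -> D: 9 + 11 = 20
Shortest: 16.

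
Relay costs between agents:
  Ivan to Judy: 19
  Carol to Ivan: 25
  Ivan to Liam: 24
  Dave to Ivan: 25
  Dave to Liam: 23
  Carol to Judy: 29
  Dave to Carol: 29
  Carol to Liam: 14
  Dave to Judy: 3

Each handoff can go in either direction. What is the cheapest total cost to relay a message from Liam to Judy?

26

Comparing a few candidate routes:
Liam→Dave→Judy: 23 + 3 = 26
Liam→Carol→Judy: 14 + 29 = 43
Liam→Carol→Dave→Judy: 14 + 29 + 3 = 46
Liam→Ivan→Dave→Judy: 24 + 25 + 3 = 52
Liam→Carol→Ivan→Judy: 14 + 25 + 19 = 58
Liam→Ivan→Judy: 24 + 19 = 43
The minimum is 26.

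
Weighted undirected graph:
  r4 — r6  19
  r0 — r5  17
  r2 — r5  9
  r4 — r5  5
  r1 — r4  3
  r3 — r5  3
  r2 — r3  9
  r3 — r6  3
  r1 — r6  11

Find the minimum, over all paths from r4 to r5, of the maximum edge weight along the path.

Routes from r4 to r5:
r4-r6-r3-r5: max(19, 3, 3) = 19
r4-r5: max(5) = 5
r4-r1-r6-r3-r2-r5: max(3, 11, 3, 9, 9) = 11
r4-r6-r3-r2-r5: max(19, 3, 9, 9) = 19
r4-r1-r6-r3-r5: max(3, 11, 3, 3) = 11
Smallest bottleneck: 5.

5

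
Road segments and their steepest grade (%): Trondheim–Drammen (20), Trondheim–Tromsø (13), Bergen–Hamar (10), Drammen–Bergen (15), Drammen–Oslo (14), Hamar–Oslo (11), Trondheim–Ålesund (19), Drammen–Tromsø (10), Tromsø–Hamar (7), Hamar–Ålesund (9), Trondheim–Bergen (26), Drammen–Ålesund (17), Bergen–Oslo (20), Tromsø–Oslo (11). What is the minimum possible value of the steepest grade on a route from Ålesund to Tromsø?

Some routes from Ålesund to Tromsø:
Ålesund -> Hamar -> Tromsø: max(9, 7) = 9
Ålesund -> Hamar -> Oslo -> Drammen -> Tromsø: max(9, 11, 14, 10) = 14
Ålesund -> Hamar -> Bergen -> Drammen -> Tromsø: max(9, 10, 15, 10) = 15
Ålesund -> Drammen -> Oslo -> Tromsø: max(17, 14, 11) = 17
Ålesund -> Hamar -> Oslo -> Tromsø: max(9, 11, 11) = 11
Ålesund -> Hamar -> Bergen -> Drammen -> Oslo -> Tromsø: max(9, 10, 15, 14, 11) = 15
The minimum achievable maximum is 9%.

9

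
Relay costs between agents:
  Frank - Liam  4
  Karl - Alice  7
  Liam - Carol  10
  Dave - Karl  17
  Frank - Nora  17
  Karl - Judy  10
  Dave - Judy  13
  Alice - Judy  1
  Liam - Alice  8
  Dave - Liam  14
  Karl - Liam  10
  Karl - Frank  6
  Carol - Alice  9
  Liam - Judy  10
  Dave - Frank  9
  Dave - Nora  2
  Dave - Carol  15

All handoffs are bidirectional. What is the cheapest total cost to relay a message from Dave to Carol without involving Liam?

A few of the Dave→Carol routes:
Dave → Karl → Alice → Carol: 17 + 7 + 9 = 33
Dave → Judy → Alice → Carol: 13 + 1 + 9 = 23
Dave → Carol: 15
Dave → Frank → Karl → Alice → Carol: 9 + 6 + 7 + 9 = 31
Best route has total 15.

15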